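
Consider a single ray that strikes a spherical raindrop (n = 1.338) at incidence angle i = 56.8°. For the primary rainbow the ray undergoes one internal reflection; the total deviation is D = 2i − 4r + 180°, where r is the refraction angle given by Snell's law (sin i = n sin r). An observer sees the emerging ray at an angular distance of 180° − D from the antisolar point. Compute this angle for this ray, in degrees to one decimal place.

sin r = sin 56.8° / 1.338 = 0.8368/1.338 = 0.6254; r = 38.71°.
D = 2·56.8° − 4·38.71° + 180° = 113.60° − 154.84° + 180° = 138.76°.
Angle from antisolar point = 180° − D = 41.24°.

41.2°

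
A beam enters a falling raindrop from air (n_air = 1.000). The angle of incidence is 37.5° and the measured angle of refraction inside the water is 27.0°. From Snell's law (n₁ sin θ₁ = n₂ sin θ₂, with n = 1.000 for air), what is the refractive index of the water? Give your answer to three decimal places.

1.341

n = sin θ_i / sin θ_r = sin 37.5° / sin 27.0° = 0.6088 / 0.4540 = 1.3409.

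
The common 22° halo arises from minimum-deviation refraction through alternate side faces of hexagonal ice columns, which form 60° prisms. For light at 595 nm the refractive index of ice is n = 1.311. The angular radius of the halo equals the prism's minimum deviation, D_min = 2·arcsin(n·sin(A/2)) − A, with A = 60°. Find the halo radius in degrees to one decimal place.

n·sin(A/2) = 1.311 × sin 30° = 1.311 × 0.5000 = 0.6555.
D_min = 2·arcsin(0.6555) − 60° = 2 × 40.958° − 60° = 21.915°.

21.9°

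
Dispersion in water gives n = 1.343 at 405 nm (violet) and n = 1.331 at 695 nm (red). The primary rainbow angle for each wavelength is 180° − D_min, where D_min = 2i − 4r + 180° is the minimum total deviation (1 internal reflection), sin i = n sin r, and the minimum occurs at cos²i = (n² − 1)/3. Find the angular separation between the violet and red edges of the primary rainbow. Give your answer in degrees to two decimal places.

1.72°

At 405 nm (n = 1.343): cos²i = 0.26788 → i = 58.830°, r = 39.577°, D_min = 139.354°, rainbow angle = 40.646°.
At 695 nm (n = 1.331): cos²i = 0.25719 → i = 59.527°, r = 40.356°, D_min = 137.630°, rainbow angle = 42.370°.
Angular width = |40.646° − 42.370°| = 1.724°.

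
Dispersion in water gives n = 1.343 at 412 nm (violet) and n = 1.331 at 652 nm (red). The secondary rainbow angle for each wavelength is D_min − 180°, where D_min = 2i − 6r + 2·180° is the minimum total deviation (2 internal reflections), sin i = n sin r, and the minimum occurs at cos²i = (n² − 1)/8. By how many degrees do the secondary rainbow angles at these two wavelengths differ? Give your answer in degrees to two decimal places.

At 412 nm (n = 1.343): cos²i = 0.10046 → i = 71.522°, r = 44.928°, D_min = 233.478°, rainbow angle = 53.478°.
At 652 nm (n = 1.331): cos²i = 0.09645 → i = 71.907°, r = 45.575°, D_min = 230.365°, rainbow angle = 50.365°.
Angular width = |53.478° − 50.365°| = 3.113°.

3.11°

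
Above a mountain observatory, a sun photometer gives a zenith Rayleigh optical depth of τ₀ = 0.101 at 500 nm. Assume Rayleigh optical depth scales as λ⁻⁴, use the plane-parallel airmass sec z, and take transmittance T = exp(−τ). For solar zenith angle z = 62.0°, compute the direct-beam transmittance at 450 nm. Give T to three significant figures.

sec 62.0° = 2.1301.
τ = 0.101 × (500/450)⁴ × 2.1301 = 0.101 × 1.5242 × 2.1301 = 0.3279.
T = exp(−0.3279) = 0.7204.

0.720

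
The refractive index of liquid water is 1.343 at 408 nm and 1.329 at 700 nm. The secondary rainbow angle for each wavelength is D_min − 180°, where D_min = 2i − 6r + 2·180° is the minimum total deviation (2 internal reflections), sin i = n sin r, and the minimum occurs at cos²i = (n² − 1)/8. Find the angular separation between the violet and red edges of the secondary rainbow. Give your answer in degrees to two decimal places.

At 408 nm (n = 1.343): cos²i = 0.10046 → i = 71.522°, r = 44.928°, D_min = 233.478°, rainbow angle = 53.478°.
At 700 nm (n = 1.329): cos²i = 0.09578 → i = 71.972°, r = 45.685°, D_min = 229.837°, rainbow angle = 49.837°.
Angular width = |53.478° − 49.837°| = 3.641°.

3.64°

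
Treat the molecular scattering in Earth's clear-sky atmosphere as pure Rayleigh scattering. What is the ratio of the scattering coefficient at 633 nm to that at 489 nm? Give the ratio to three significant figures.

Rayleigh scattering ∝ λ⁻⁴, so the ratio of coefficients is the inverse fourth power of the wavelength ratio.
σ(633)/σ(489) = (489/633)⁴ = (0.7725)⁴ = 0.3561.

0.356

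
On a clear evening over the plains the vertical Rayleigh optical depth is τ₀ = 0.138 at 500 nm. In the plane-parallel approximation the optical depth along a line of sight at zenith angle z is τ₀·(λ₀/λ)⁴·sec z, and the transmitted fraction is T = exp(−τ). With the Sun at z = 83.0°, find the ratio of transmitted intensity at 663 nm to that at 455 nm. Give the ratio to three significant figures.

Airmass: sec 83.0° = 8.2055.
τ(663 nm) = 0.138 × (500/663)⁴ × 8.2055 = 0.138 × 0.3235 × 8.2055 = 0.3663.
τ(455 nm) = 0.138 × (500/455)⁴ × 8.2055 = 0.138 × 1.4583 × 8.2055 = 1.6513.
T(663)/T(455) = exp(τ_B − τ_A) = exp(1.2850) = 3.6147.

3.61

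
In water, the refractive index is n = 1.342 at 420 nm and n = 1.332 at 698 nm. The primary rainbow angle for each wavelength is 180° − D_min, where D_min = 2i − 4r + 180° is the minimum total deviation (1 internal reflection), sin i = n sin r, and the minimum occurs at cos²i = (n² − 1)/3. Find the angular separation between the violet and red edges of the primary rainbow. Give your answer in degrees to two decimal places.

At 420 nm (n = 1.342): cos²i = 0.26699 → i = 58.888°, r = 39.641°, D_min = 139.213°, rainbow angle = 40.787°.
At 698 nm (n = 1.332): cos²i = 0.25807 → i = 59.469°, r = 40.290°, D_min = 137.776°, rainbow angle = 42.224°.
Angular width = |40.787° − 42.224°| = 1.437°.

1.44°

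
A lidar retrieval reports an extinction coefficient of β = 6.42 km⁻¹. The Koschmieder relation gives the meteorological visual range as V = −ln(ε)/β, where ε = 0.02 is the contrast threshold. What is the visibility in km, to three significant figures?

V = −ln(0.02) / 6.42 = 3.912 / 6.42 = 0.6093 km.

0.609 km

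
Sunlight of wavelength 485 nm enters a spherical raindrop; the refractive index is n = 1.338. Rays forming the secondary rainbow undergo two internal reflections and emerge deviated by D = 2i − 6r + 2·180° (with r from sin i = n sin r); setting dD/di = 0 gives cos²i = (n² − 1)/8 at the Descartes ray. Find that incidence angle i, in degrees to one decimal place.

cos²i = (1.338² − 1)/8 = (1.79024 − 1)/8 = 0.09878.
cos i = 0.31429, so i = 71.682°.

71.7°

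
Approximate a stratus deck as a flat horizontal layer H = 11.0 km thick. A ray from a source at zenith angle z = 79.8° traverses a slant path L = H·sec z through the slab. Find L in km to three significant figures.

62.1 km

sec z = 1/cos 79.8° = 5.6470.
L = 11.0 × 5.6470 = 62.117 km.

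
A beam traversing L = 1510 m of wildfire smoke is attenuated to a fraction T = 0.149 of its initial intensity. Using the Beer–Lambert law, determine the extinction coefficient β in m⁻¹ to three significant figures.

0.00126 m⁻¹

Beer–Lambert: T = exp(−βL) ⇒ β = −ln(T)/L = −ln(0.149)/1510 = 1.9038/1510 = 0.001261 m⁻¹.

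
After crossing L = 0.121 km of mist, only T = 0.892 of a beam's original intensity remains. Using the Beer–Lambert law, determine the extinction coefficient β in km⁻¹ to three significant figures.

0.945 km⁻¹

Beer–Lambert: T = exp(−βL) ⇒ β = −ln(T)/L = −ln(0.892)/0.121 = 0.1143/0.121 = 0.9445 km⁻¹.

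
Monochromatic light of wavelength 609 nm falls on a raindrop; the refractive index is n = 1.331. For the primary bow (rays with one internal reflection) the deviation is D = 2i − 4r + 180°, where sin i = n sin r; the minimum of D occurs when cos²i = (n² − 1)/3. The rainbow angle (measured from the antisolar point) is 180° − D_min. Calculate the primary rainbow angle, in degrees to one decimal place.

42.4°

cos²i = (1.77156 − 1)/3 = 0.25719; i = arccos(0.50714) = 59.527°.
sin r = sin 59.527°/1.331 = 0.64753; r = 40.356°.
D_min = 2·59.527° − 4·40.356° + 180° = 137.630°.
Rainbow angle = 180° − D_min = 42.370°.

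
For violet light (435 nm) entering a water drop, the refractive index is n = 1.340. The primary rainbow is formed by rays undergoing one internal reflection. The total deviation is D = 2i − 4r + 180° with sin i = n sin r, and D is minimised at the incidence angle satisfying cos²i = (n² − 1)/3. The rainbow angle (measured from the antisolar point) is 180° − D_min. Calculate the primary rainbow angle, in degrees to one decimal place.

41.1°

cos²i = (1.79560 − 1)/3 = 0.26520; i = arccos(0.51498) = 59.004°.
sin r = sin 59.004°/1.340 = 0.63971; r = 39.770°.
D_min = 2·59.004° − 4·39.770° + 180° = 138.929°.
Rainbow angle = 180° − D_min = 41.071°.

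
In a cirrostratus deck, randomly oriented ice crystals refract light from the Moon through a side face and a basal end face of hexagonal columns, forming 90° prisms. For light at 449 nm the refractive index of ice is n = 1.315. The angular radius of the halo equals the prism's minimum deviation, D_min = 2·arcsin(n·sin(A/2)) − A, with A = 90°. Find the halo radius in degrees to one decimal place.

46.8°

n·sin(A/2) = 1.315 × sin 45° = 1.315 × 0.7071 = 0.9298.
D_min = 2·arcsin(0.9298) − 90° = 2 × 68.411° − 90° = 46.821°.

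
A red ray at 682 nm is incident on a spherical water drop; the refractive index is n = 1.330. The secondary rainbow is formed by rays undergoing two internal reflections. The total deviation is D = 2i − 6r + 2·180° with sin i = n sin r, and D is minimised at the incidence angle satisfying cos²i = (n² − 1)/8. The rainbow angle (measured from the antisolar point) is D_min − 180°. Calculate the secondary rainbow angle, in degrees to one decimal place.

cos²i = (1.76890 − 1)/8 = 0.09611; i = arccos(0.31002) = 71.940°.
sin r = sin 71.940°/1.330 = 0.71483; r = 45.630°.
D_min = 2·71.940° − 6·45.630° + 360° = 230.101°.
Rainbow angle = D_min − 180° = 50.101°.

50.1°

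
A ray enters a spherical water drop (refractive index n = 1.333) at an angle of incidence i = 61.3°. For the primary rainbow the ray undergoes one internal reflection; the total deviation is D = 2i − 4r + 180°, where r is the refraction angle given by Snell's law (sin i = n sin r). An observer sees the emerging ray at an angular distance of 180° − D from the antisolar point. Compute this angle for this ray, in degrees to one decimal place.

sin r = sin 61.3° / 1.333 = 0.8771/1.333 = 0.6580; r = 41.15°.
D = 2·61.3° − 4·41.15° + 180° = 122.60° − 164.60° + 180° = 138.00°.
Angle from antisolar point = 180° − D = 42.00°.

42.0°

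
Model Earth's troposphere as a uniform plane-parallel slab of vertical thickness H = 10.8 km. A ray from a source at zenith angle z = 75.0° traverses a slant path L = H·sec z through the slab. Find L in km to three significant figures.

41.7 km

sec z = 1/cos 75.0° = 3.8637.
L = 10.8 × 3.8637 = 41.728 km.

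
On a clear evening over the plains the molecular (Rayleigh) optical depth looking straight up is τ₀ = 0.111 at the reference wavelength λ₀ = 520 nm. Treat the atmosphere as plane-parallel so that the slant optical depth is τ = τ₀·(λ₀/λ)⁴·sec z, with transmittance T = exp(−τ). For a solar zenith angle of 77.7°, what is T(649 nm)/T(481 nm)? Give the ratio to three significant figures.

1.64

Airmass: sec 77.7° = 4.6942.
τ(649 nm) = 0.111 × (520/649)⁴ × 4.6942 = 0.111 × 0.4121 × 4.6942 = 0.2147.
τ(481 nm) = 0.111 × (520/481)⁴ × 4.6942 = 0.111 × 1.3659 × 4.6942 = 0.7117.
T(649)/T(481) = exp(τ_B − τ_A) = exp(0.4970) = 1.6438.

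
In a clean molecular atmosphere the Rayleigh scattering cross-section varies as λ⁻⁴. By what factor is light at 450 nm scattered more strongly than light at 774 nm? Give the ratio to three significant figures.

8.75

Rayleigh scattering ∝ λ⁻⁴, so the ratio of coefficients is the inverse fourth power of the wavelength ratio.
σ(450)/σ(774) = (774/450)⁴ = (1.7200)⁴ = 8.752.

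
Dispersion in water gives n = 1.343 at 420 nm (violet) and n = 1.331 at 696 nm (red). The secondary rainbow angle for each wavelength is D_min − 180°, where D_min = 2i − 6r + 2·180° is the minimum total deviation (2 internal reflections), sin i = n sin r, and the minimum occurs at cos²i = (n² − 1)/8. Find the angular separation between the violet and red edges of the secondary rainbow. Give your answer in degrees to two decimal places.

At 420 nm (n = 1.343): cos²i = 0.10046 → i = 71.522°, r = 44.928°, D_min = 233.478°, rainbow angle = 53.478°.
At 696 nm (n = 1.331): cos²i = 0.09645 → i = 71.907°, r = 45.575°, D_min = 230.365°, rainbow angle = 50.365°.
Angular width = |53.478° − 50.365°| = 3.113°.

3.11°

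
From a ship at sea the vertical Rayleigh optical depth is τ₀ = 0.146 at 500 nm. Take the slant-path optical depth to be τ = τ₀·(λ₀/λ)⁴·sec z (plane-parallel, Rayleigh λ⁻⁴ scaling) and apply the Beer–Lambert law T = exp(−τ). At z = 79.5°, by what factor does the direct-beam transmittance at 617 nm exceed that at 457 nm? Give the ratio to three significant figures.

Airmass: sec 79.5° = 5.4874.
τ(617 nm) = 0.146 × (500/617)⁴ × 5.4874 = 0.146 × 0.4313 × 5.4874 = 0.3455.
τ(457 nm) = 0.146 × (500/457)⁴ × 5.4874 = 0.146 × 1.4329 × 5.4874 = 1.1480.
T(617)/T(457) = exp(τ_B − τ_A) = exp(0.8025) = 2.2311.

2.23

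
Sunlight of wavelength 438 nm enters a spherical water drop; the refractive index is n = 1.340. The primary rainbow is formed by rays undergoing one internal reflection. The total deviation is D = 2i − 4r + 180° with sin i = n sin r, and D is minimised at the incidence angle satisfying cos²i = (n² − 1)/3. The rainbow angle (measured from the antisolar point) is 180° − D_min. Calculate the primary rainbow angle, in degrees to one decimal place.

41.1°

cos²i = (1.79560 − 1)/3 = 0.26520; i = arccos(0.51498) = 59.004°.
sin r = sin 59.004°/1.340 = 0.63971; r = 39.770°.
D_min = 2·59.004° − 4·39.770° + 180° = 138.929°.
Rainbow angle = 180° − D_min = 41.071°.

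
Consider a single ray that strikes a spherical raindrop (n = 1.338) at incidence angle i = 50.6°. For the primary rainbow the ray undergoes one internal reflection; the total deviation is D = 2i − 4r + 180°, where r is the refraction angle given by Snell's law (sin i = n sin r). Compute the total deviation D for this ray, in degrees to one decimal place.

140.1°

sin r = sin 50.6° / 1.338 = 0.7727/1.338 = 0.5775; r = 35.28°.
D = 2·50.6° − 4·35.28° + 180° = 101.20° − 141.11° + 180° = 140.09°.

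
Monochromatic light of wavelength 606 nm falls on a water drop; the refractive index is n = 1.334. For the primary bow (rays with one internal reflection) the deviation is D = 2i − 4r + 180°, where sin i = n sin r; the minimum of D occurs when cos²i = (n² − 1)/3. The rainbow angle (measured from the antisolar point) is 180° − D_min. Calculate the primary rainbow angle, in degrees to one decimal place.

cos²i = (1.77956 − 1)/3 = 0.25985; i = arccos(0.50976) = 59.352°.
sin r = sin 59.352°/1.334 = 0.64492; r = 40.159°.
D_min = 2·59.352° − 4·40.159° + 180° = 138.067°.
Rainbow angle = 180° − D_min = 41.933°.

41.9°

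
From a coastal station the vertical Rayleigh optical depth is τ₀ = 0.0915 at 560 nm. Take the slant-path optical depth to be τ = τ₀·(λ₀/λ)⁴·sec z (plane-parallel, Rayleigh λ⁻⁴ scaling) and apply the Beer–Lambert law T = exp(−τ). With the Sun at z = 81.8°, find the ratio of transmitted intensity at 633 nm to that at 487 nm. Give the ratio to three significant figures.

Airmass: sec 81.8° = 7.0112.
τ(633 nm) = 0.0915 × (560/633)⁴ × 7.0112 = 0.0915 × 0.6125 × 7.0112 = 0.3930.
τ(487 nm) = 0.0915 × (560/487)⁴ × 7.0112 = 0.0915 × 1.7484 × 7.0112 = 1.1216.
T(633)/T(487) = exp(τ_B − τ_A) = exp(0.7287) = 2.0723.

2.07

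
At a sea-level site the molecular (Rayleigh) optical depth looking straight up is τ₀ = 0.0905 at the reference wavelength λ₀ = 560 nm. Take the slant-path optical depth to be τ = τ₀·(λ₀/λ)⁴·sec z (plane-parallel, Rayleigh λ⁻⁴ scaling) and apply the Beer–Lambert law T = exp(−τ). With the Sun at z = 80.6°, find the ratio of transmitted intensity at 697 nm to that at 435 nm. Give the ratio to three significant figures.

Airmass: sec 80.6° = 6.1227.
τ(697 nm) = 0.0905 × (560/697)⁴ × 6.1227 = 0.0905 × 0.4167 × 6.1227 = 0.2309.
τ(435 nm) = 0.0905 × (560/435)⁴ × 6.1227 = 0.0905 × 2.7466 × 6.1227 = 1.5219.
T(697)/T(435) = exp(τ_B − τ_A) = exp(1.2910) = 3.6365.

3.64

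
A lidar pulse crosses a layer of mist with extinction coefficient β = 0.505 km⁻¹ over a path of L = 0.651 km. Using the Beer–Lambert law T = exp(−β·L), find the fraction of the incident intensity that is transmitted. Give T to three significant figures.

τ = β·L = 0.505 × 0.651 = 0.3288.
T = exp(−0.3288) = 0.7198.

0.720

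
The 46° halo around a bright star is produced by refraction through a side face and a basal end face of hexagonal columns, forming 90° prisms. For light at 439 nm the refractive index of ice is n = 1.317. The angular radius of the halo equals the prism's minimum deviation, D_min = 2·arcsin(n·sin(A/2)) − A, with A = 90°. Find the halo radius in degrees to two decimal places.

47.26°

n·sin(A/2) = 1.317 × sin 45° = 1.317 × 0.7071 = 0.9313.
D_min = 2·arcsin(0.9313) − 90° = 2 × 68.632° − 90° = 47.264°.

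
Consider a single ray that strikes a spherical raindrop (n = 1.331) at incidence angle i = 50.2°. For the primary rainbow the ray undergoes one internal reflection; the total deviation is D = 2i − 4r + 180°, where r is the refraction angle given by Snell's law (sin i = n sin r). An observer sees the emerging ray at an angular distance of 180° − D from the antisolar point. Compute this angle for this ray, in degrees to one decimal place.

40.6°

sin r = sin 50.2° / 1.331 = 0.7683/1.331 = 0.5772; r = 35.26°.
D = 2·50.2° − 4·35.26° + 180° = 100.40° − 141.02° + 180° = 139.38°.
Angle from antisolar point = 180° − D = 40.62°.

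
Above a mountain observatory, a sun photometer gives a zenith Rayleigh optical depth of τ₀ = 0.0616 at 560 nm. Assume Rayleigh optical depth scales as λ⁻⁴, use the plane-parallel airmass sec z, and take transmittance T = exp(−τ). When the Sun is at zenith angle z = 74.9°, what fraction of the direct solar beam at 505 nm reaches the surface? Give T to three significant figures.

sec 74.9° = 3.8387.
τ = 0.0616 × (560/505)⁴ × 3.8387 = 0.0616 × 1.5121 × 3.8387 = 0.3576.
T = exp(−0.3576) = 0.6994.

0.699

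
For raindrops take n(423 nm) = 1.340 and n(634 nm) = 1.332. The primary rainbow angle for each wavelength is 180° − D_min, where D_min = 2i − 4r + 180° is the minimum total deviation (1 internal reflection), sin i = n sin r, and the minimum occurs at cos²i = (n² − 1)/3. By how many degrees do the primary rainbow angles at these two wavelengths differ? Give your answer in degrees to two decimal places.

1.15°

At 423 nm (n = 1.340): cos²i = 0.26520 → i = 59.004°, r = 39.770°, D_min = 138.929°, rainbow angle = 41.071°.
At 634 nm (n = 1.332): cos²i = 0.25807 → i = 59.469°, r = 40.290°, D_min = 137.776°, rainbow angle = 42.224°.
Angular width = |41.071° − 42.224°| = 1.153°.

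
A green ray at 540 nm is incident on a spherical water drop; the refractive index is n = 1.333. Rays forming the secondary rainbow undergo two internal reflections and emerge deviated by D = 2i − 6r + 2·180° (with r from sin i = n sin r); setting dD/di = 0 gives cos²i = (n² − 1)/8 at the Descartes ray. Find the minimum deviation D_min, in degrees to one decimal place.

cos²i = (1.77689 − 1)/8 = 0.09711; i = arccos(0.31163) = 71.843°.
sin r = sin 71.843°/1.333 = 0.71283; r = 45.466°.
D_min = 2·71.843° − 6·45.466° + 360° = 230.891°.

230.9°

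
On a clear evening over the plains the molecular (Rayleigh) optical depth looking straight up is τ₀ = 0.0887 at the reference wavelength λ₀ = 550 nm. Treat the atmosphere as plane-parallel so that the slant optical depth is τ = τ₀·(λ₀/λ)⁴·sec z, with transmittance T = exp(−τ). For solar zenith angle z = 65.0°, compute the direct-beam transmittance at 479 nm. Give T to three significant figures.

sec 65.0° = 2.3662.
τ = 0.0887 × (550/479)⁴ × 2.3662 = 0.0887 × 1.7382 × 2.3662 = 0.3648.
T = exp(−0.3648) = 0.6943.

0.694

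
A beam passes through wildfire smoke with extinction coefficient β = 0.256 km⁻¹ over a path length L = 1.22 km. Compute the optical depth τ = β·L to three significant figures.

0.312

τ = β·L = 0.256 × 1.22 = 0.3123.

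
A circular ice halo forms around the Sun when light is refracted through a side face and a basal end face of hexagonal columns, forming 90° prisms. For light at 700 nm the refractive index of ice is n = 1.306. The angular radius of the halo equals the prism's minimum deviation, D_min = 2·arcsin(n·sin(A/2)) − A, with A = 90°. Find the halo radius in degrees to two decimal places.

n·sin(A/2) = 1.306 × sin 45° = 1.306 × 0.7071 = 0.9235.
D_min = 2·arcsin(0.9235) − 90° = 2 × 67.440° − 90° = 44.881°.

44.88°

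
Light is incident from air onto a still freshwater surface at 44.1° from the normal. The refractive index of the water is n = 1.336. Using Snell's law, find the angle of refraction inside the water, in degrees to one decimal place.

Snell: sin θ_r = sin θ_i / n = sin 44.1° / 1.336 = 0.6959 / 1.336 = 0.5209.
θ_r = arcsin(0.5209) = 31.39°.

31.4°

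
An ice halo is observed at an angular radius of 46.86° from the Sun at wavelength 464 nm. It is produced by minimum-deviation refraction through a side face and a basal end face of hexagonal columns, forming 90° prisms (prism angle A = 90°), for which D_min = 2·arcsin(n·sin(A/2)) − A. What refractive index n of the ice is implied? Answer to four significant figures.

Rearranging: n = sin((D_min + A)/2) / sin(A/2).
(D_min + A)/2 = (46.86° + 90°)/2 = 68.430°.
n = sin 68.430° / sin 45° = 0.9300 / 0.7071 = 1.3152.

1.315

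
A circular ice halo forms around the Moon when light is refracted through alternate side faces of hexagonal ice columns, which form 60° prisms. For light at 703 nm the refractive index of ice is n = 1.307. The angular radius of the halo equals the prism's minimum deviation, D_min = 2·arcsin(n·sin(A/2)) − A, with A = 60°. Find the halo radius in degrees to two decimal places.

21.61°

n·sin(A/2) = 1.307 × sin 30° = 1.307 × 0.5000 = 0.6535.
D_min = 2·arcsin(0.6535) − 60° = 2 × 40.806° − 60° = 21.612°.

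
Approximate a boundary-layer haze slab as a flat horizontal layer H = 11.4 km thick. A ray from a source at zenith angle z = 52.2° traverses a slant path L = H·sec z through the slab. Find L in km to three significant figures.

sec z = 1/cos 52.2° = 1.6316.
L = 11.4 × 1.6316 = 18.600 km.

18.6 km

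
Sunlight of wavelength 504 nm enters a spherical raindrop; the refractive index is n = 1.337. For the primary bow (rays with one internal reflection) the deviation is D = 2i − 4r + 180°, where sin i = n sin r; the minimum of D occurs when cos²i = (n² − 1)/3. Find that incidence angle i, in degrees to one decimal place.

59.2°

cos²i = (1.337² − 1)/3 = (1.78757 − 1)/3 = 0.26252.
cos i = 0.51237, so i = 59.178°.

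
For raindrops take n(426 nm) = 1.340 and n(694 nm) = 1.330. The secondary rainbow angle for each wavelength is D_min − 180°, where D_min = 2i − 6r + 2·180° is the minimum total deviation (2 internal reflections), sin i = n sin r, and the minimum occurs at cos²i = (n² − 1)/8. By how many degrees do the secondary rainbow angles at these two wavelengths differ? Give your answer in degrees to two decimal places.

At 426 nm (n = 1.340): cos²i = 0.09945 → i = 71.618°, r = 45.088°, D_min = 232.709°, rainbow angle = 52.709°.
At 694 nm (n = 1.330): cos²i = 0.09611 → i = 71.940°, r = 45.630°, D_min = 230.101°, rainbow angle = 50.101°.
Angular width = |52.709° − 50.101°| = 2.608°.

2.61°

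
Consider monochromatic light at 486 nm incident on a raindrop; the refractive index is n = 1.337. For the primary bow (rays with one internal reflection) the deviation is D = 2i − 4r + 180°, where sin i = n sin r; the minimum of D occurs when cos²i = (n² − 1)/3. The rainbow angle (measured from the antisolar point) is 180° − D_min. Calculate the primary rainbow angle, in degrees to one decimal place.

cos²i = (1.78757 − 1)/3 = 0.26252; i = arccos(0.51237) = 59.178°.
sin r = sin 59.178°/1.337 = 0.64231; r = 39.964°.
D_min = 2·59.178° − 4·39.964° + 180° = 138.500°.
Rainbow angle = 180° − D_min = 41.500°.

41.5°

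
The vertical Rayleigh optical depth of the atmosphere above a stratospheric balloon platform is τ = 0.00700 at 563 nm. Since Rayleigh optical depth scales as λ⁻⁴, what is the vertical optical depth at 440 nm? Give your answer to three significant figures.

0.0188

τ(440 nm) = τ(563 nm) × (563/440)⁴ = 0.00700 × (1.2795)⁴ = 0.00700 × 2.6805 = 0.0188.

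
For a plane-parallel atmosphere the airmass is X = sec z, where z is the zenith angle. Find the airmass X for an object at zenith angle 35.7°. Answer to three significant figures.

X = sec z = 1/cos 35.7° = 1/0.8121 = 1.2314.

1.23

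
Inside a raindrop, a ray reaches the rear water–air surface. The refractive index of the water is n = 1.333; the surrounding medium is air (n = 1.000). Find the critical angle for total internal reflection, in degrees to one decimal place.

sin θ_c = n_air / n = 1.000 / 1.333 = 0.7502.
θ_c = arcsin(0.7502) = 48.61°.

48.6°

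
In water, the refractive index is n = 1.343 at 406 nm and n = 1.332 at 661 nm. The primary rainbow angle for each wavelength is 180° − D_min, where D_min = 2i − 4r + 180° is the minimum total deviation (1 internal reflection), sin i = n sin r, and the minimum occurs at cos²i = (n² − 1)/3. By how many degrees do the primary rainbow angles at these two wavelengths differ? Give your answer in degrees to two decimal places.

At 406 nm (n = 1.343): cos²i = 0.26788 → i = 58.830°, r = 39.577°, D_min = 139.354°, rainbow angle = 40.646°.
At 661 nm (n = 1.332): cos²i = 0.25807 → i = 59.469°, r = 40.290°, D_min = 137.776°, rainbow angle = 42.224°.
Angular width = |40.646° − 42.224°| = 1.578°.

1.58°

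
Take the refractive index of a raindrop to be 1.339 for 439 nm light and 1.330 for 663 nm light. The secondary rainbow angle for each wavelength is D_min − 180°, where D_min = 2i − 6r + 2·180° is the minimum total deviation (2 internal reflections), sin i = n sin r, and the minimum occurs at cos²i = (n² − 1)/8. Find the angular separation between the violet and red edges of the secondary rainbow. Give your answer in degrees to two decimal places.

2.35°

At 439 nm (n = 1.339): cos²i = 0.09912 → i = 71.650°, r = 45.141°, D_min = 232.451°, rainbow angle = 52.451°.
At 663 nm (n = 1.330): cos²i = 0.09611 → i = 71.940°, r = 45.630°, D_min = 230.101°, rainbow angle = 50.101°.
Angular width = |52.451° − 50.101°| = 2.350°.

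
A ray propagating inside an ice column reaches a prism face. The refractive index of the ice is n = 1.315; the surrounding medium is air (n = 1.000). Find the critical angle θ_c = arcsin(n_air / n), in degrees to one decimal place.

sin θ_c = n_air / n = 1.000 / 1.315 = 0.7605.
θ_c = arcsin(0.7605) = 49.50°.

49.5°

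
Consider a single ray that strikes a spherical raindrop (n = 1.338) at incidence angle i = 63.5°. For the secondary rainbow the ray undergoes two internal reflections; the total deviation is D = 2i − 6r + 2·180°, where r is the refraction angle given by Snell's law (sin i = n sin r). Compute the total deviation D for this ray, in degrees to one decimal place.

sin r = sin 63.5° / 1.338 = 0.8949/1.338 = 0.6689; r = 41.98°.
D = 2·63.5° − 6·41.98° + 2·180° = 127.00° − 251.87° + 360° = 235.13°.

235.1°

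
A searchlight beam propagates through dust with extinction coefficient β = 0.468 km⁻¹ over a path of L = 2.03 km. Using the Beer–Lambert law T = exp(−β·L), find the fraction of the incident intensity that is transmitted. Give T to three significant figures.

τ = β·L = 0.468 × 2.03 = 0.9500.
T = exp(−0.9500) = 0.3867.

0.387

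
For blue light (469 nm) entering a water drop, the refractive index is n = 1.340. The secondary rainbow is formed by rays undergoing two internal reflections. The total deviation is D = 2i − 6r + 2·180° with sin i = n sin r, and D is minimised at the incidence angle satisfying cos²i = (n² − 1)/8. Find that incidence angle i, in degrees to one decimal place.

71.6°

cos²i = (1.340² − 1)/8 = (1.79560 − 1)/8 = 0.09945.
cos i = 0.31536, so i = 71.618°.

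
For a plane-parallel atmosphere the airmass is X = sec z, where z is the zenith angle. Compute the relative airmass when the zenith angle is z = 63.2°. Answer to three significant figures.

X = sec z = 1/cos 63.2° = 1/0.4509 = 2.2179.

2.22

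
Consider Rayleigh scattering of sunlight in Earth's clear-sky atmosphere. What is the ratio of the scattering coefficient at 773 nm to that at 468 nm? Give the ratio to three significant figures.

0.134

Rayleigh scattering ∝ λ⁻⁴, so the ratio of coefficients is the inverse fourth power of the wavelength ratio.
σ(773)/σ(468) = (468/773)⁴ = (0.6054)⁴ = 0.1344.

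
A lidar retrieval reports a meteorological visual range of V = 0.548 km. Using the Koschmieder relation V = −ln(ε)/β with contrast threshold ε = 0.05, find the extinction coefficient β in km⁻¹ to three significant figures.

5.47 km⁻¹

β = −ln(0.05) / V = 2.996 / 0.548 = 5.4667 km⁻¹.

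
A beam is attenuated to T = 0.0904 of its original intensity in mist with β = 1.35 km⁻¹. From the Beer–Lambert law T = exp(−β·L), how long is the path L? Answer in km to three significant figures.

Beer–Lambert: T = exp(−βL) ⇒ L = −ln(T)/β = −ln(0.0904)/1.35 = 2.4035/1.35 = 1.78 km.

1.78 km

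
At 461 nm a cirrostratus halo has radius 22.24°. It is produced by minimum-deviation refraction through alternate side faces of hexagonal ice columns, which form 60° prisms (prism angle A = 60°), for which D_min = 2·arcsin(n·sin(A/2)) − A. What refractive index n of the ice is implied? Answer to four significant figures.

Rearranging: n = sin((D_min + A)/2) / sin(A/2).
(D_min + A)/2 = (22.24° + 60°)/2 = 41.120°.
n = sin 41.120° / sin 30° = 0.6576 / 0.5000 = 1.3153.

1.315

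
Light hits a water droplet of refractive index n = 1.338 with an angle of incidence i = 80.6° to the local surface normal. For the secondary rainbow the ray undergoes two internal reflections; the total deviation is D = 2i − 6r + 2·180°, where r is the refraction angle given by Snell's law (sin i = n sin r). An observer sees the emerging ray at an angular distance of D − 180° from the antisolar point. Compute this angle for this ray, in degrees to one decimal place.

56.2°

sin r = sin 80.6° / 1.338 = 0.9866/1.338 = 0.7373; r = 47.51°.
D = 2·80.6° − 6·47.51° + 2·180° = 161.20° − 285.04° + 360° = 236.16°.
Angle from antisolar point = D − 180° = 56.16°.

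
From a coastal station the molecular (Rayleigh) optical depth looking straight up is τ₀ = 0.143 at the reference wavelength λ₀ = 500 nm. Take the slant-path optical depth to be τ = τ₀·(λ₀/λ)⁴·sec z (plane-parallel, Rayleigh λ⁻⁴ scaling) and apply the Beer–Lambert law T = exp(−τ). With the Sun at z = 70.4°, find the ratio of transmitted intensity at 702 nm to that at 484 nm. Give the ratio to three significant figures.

1.46

Airmass: sec 70.4° = 2.9811.
τ(702 nm) = 0.143 × (500/702)⁴ × 2.9811 = 0.143 × 0.2574 × 2.9811 = 0.1097.
τ(484 nm) = 0.143 × (500/484)⁴ × 2.9811 = 0.143 × 1.1389 × 2.9811 = 0.4855.
T(702)/T(484) = exp(τ_B − τ_A) = exp(0.3758) = 1.4562.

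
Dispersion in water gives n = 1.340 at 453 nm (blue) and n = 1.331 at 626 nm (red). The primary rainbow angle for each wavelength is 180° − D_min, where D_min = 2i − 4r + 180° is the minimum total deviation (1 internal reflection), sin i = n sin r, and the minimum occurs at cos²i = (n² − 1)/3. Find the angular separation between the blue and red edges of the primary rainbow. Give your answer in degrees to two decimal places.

1.30°

At 453 nm (n = 1.340): cos²i = 0.26520 → i = 59.004°, r = 39.770°, D_min = 138.929°, rainbow angle = 41.071°.
At 626 nm (n = 1.331): cos²i = 0.25719 → i = 59.527°, r = 40.356°, D_min = 137.630°, rainbow angle = 42.370°.
Angular width = |41.071° − 42.370°| = 1.299°.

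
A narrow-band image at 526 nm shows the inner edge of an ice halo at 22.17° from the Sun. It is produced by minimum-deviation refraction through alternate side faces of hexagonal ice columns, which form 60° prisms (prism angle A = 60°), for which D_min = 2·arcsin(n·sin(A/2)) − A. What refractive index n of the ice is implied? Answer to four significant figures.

1.314

Rearranging: n = sin((D_min + A)/2) / sin(A/2).
(D_min + A)/2 = (22.17° + 60°)/2 = 41.085°.
n = sin 41.085° / sin 30° = 0.6572 / 0.5000 = 1.3144.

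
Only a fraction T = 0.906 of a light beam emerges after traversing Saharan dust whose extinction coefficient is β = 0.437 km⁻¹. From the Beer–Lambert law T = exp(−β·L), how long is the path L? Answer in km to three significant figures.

0.226 km

Beer–Lambert: T = exp(−βL) ⇒ L = −ln(T)/β = −ln(0.906)/0.437 = 0.0987/0.437 = 0.2259 km.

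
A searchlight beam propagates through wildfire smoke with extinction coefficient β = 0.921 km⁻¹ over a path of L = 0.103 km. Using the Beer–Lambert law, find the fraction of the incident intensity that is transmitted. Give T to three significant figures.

τ = β·L = 0.921 × 0.103 = 0.0949.
T = exp(−0.0949) = 0.9095.

0.909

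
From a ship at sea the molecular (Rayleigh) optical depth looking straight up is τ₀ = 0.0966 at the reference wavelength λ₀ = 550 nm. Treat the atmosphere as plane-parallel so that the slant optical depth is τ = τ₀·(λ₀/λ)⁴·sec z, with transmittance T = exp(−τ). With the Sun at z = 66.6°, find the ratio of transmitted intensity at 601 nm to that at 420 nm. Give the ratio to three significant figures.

1.72

Airmass: sec 66.6° = 2.5180.
τ(601 nm) = 0.0966 × (550/601)⁴ × 2.5180 = 0.0966 × 0.7014 × 2.5180 = 0.1706.
τ(420 nm) = 0.0966 × (550/420)⁴ × 2.5180 = 0.0966 × 2.9407 × 2.5180 = 0.7153.
T(601)/T(420) = exp(τ_B − τ_A) = exp(0.5447) = 1.7241.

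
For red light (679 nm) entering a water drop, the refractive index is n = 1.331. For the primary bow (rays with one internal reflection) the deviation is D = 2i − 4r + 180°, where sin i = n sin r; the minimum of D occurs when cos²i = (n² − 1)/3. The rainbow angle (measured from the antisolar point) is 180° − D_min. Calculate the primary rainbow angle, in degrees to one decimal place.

cos²i = (1.77156 − 1)/3 = 0.25719; i = arccos(0.50714) = 59.527°.
sin r = sin 59.527°/1.331 = 0.64753; r = 40.356°.
D_min = 2·59.527° − 4·40.356° + 180° = 137.630°.
Rainbow angle = 180° − D_min = 42.370°.

42.4°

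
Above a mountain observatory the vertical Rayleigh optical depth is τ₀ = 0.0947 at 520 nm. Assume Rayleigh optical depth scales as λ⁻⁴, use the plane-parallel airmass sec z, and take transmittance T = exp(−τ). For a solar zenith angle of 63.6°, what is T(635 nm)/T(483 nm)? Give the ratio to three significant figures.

Airmass: sec 63.6° = 2.2490.
τ(635 nm) = 0.0947 × (520/635)⁴ × 2.2490 = 0.0947 × 0.4497 × 2.2490 = 0.0958.
τ(483 nm) = 0.0947 × (520/483)⁴ × 2.2490 = 0.0947 × 1.3435 × 2.2490 = 0.2861.
T(635)/T(483) = exp(τ_B − τ_A) = exp(0.1904) = 1.2097.

1.21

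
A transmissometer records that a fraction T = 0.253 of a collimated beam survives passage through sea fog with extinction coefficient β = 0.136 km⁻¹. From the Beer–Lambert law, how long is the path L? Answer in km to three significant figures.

10.1 km

Beer–Lambert: T = exp(−βL) ⇒ L = −ln(T)/β = −ln(0.253)/0.136 = 1.3744/0.136 = 10.11 km.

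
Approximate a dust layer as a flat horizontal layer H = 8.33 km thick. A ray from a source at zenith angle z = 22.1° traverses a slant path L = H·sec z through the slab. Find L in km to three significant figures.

sec z = 1/cos 22.1° = 1.0793.
L = 8.33 × 1.0793 = 8.991 km.

8.99 km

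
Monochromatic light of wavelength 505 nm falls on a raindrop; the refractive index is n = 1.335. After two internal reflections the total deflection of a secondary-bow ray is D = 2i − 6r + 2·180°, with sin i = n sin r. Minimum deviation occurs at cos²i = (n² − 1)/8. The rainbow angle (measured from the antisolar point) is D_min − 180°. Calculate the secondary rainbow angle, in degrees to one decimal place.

51.4°

cos²i = (1.78222 − 1)/8 = 0.09778; i = arccos(0.31269) = 71.778°.
sin r = sin 71.778°/1.335 = 0.71150; r = 45.357°.
D_min = 2·71.778° − 6·45.357° + 360° = 231.414°.
Rainbow angle = D_min − 180° = 51.414°.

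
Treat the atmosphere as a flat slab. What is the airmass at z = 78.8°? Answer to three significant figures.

5.15

X = sec z = 1/cos 78.8° = 1/0.1942 = 5.1484.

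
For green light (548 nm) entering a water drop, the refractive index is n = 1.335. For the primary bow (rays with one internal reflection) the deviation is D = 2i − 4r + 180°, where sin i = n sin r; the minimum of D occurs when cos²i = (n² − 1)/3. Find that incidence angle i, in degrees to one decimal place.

59.3°

cos²i = (1.335² − 1)/3 = (1.78222 − 1)/3 = 0.26074.
cos i = 0.51063, so i = 59.294°.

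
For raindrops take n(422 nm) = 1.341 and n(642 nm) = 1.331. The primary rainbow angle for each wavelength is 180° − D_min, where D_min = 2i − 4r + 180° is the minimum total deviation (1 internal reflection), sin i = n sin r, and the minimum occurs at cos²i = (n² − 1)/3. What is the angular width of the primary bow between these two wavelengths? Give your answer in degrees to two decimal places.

1.44°

At 422 nm (n = 1.341): cos²i = 0.26609 → i = 58.946°, r = 39.705°, D_min = 139.071°, rainbow angle = 40.929°.
At 642 nm (n = 1.331): cos²i = 0.25719 → i = 59.527°, r = 40.356°, D_min = 137.630°, rainbow angle = 42.370°.
Angular width = |40.929° − 42.370°| = 1.441°.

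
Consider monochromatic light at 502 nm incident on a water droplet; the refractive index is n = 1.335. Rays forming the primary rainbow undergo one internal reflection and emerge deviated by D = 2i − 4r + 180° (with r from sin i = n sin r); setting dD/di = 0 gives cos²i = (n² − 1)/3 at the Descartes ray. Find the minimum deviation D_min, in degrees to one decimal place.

138.2°

cos²i = (1.78222 − 1)/3 = 0.26074; i = arccos(0.51063) = 59.294°.
sin r = sin 59.294°/1.335 = 0.64405; r = 40.094°.
D_min = 2·59.294° − 4·40.094° + 180° = 138.212°.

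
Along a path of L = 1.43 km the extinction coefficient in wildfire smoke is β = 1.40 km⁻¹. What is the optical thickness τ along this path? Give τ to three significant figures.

2.00

τ = β·L = 1.40 × 1.43 = 2.0020.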